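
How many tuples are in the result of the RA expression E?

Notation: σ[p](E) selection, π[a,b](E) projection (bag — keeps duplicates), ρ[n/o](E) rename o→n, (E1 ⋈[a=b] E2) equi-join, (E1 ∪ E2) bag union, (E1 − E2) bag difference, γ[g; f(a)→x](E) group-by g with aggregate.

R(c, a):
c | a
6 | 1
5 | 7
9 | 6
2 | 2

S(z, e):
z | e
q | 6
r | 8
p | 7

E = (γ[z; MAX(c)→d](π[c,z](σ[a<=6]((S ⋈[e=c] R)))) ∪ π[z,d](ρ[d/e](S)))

Subexpression sizes:
  S → 3
  R → 4
  (S ⋈[e=c] R) → 1
  σ[a<=6]((S ⋈[e=c] R)) → 1
  π[c,z](σ[a<=6]((S ⋈[e=c] R))) → 1
  γ[z; MAX(c)→d](π[c,z](σ[a<=6]((S ⋈[e=c] R)))) → 1
  S → 3
  ρ[d/e](S) → 3
  π[z,d](ρ[d/e](S)) → 3
  (γ[z; MAX(c)→d](π[c,z](σ[a<=6]((S ⋈[e=c] R)))) ∪ π[z,d](ρ[d/e](S))) → 4

|E| = 4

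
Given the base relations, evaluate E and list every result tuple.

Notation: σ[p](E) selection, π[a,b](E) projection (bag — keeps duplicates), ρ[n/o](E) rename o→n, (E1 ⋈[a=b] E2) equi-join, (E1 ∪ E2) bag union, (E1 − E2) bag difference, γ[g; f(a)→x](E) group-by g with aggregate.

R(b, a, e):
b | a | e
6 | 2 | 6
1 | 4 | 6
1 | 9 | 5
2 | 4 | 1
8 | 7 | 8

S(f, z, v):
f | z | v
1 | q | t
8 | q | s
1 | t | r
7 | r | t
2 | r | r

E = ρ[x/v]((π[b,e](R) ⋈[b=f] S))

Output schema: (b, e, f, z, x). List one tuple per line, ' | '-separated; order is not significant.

Stepwise |·|:
  R → 5
  π[b,e](R) → 5
  S → 5
  (π[b,e](R) ⋈[b=f] S) → 6
  ρ[x/v]((π[b,e](R) ⋈[b=f] S)) → 6

== RESULT ==
b | e | f | z | x
1 | 5 | 1 | q | t
1 | 5 | 1 | t | r
1 | 6 | 1 | q | t
1 | 6 | 1 | t | r
2 | 1 | 2 | r | r
8 | 8 | 8 | q | s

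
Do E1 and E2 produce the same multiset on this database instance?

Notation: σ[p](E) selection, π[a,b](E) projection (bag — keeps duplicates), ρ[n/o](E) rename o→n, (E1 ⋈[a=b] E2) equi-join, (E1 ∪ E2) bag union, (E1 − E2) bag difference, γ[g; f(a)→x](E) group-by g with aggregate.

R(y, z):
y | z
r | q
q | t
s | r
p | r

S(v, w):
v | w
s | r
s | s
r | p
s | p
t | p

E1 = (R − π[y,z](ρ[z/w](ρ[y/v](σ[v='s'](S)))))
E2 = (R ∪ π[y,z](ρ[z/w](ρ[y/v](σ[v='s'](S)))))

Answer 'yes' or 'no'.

E1 subexpression sizes:
  R → 4
  S → 5
  σ[v='s'](S) → 3
  ρ[y/v](σ[v='s'](S)) → 3
  ρ[z/w](ρ[y/v](σ[v='s'](S))) → 3
  π[y,z](ρ[z/w](ρ[y/v](σ[v='s'](S)))) → 3
  (R − π[y,z](ρ[z/w](ρ[y/v](σ[v='s'](S))))) → 3
E2 subexpression sizes:
  R → 4
  S → 5
  σ[v='s'](S) → 3
  ρ[y/v](σ[v='s'](S)) → 3
  ρ[z/w](ρ[y/v](σ[v='s'](S))) → 3
  π[y,z](ρ[z/w](ρ[y/v](σ[v='s'](S)))) → 3
  (R ∪ π[y,z](ρ[z/w](ρ[y/v](σ[v='s'](S))))) → 7

E1 result:
y | z
p | r
q | t
r | q
E2 result:
y | z
p | r
q | t
r | q
s | p
s | r
s | r
s | s
Witness: ('s', 'r') appears 0× in E1 but 2× in E2.

no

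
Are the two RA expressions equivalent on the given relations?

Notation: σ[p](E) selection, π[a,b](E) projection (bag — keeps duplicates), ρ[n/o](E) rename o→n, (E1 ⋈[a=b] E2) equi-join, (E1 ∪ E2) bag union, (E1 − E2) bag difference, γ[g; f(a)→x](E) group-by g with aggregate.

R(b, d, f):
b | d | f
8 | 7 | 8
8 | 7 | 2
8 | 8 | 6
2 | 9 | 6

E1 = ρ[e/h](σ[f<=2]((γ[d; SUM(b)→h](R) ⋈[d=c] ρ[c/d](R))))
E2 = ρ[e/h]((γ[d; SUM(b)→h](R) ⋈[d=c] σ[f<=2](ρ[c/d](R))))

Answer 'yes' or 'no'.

E1 per-node cardinality:
  R → 4
  γ[d; SUM(b)→h](R) → 3
  R → 4
  ρ[c/d](R) → 4
  (γ[d; SUM(b)→h](R) ⋈[d=c] ρ[c/d](R)) → 4
  σ[f<=2]((γ[d; SUM(b)→h](R) ⋈[d=c] ρ[c/d](R))) → 1
  ρ[e/h](σ[f<=2]((γ[d; SUM(b)→h](R) ⋈[d=c] ρ[c/d](R)))) → 1
E2 per-node cardinality:
  R → 4
  γ[d; SUM(b)→h](R) → 3
  R → 4
  ρ[c/d](R) → 4
  σ[f<=2](ρ[c/d](R)) → 1
  (γ[d; SUM(b)→h](R) ⋈[d=c] σ[f<=2](ρ[c/d](R))) → 1
  ρ[e/h]((γ[d; SUM(b)→h](R) ⋈[d=c] σ[f<=2](ρ[c/d](R)))) → 1

E1 and E2 produce the same multiset:
d | e | b | c | f
7 | 16 | 8 | 7 | 2

yes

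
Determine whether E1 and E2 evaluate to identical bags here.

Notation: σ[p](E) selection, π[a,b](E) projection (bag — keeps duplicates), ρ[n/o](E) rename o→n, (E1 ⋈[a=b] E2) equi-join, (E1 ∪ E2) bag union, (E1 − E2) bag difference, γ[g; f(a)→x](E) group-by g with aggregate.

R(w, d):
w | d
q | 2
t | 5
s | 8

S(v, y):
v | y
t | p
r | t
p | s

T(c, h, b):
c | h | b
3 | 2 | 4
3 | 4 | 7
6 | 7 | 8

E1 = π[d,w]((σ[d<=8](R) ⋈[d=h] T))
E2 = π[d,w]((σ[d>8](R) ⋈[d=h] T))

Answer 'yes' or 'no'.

E1 per-node cardinality:
  R → 3
  σ[d<=8](R) → 3
  T → 3
  (σ[d<=8](R) ⋈[d=h] T) → 1
  π[d,w]((σ[d<=8](R) ⋈[d=h] T)) → 1
E2 per-node cardinality:
  R → 3
  σ[d>8](R) → 0
  T → 3
  (σ[d>8](R) ⋈[d=h] T) → 0
  π[d,w]((σ[d>8](R) ⋈[d=h] T)) → 0

E1 result:
d | w
2 | q
E2 result:
d | w
(0 rows)
Witness: (2, 'q') appears 1× in E1 but 0× in E2.

no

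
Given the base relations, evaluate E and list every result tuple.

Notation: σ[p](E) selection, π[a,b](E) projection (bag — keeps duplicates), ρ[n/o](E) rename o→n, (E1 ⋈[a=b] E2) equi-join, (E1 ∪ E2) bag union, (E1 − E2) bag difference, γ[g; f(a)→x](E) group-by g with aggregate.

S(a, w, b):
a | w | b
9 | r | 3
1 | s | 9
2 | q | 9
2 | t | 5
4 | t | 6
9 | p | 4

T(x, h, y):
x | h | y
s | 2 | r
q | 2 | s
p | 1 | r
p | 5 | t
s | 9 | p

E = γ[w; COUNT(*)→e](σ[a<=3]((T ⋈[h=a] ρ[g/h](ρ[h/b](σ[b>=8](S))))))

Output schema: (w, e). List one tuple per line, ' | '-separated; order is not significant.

Subexpression sizes:
  T → 5
  S → 6
  σ[b>=8](S) → 2
  ρ[h/b](σ[b>=8](S)) → 2
  ρ[g/h](ρ[h/b](σ[b>=8](S))) → 2
  (T ⋈[h=a] ρ[g/h](ρ[h/b](σ[b>=8](S)))) → 3
  σ[a<=3]((T ⋈[h=a] ρ[g/h](ρ[h/b](σ[b>=8](S))))) → 3
  γ[w; COUNT(*)→e](σ[a<=3]((T ⋈[h=a] ρ[g/h](ρ[h/b](σ[b>=8](S)))))) → 2

== RESULT ==
w | e
q | 2
s | 1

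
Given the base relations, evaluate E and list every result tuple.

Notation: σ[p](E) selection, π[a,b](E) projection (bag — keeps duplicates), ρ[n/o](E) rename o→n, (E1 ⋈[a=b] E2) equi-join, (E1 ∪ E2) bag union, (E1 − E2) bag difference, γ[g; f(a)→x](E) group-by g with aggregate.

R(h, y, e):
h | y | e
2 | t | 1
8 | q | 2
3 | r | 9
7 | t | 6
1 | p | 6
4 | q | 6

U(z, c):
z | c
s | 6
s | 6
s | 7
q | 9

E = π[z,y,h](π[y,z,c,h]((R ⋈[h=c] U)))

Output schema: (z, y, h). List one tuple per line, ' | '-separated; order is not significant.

Per-node cardinality:
  R → 6
  U → 4
  (R ⋈[h=c] U) → 1
  π[y,z,c,h]((R ⋈[h=c] U)) → 1
  π[z,y,h](π[y,z,c,h]((R ⋈[h=c] U))) → 1

== RESULT ==
z | y | h
s | t | 7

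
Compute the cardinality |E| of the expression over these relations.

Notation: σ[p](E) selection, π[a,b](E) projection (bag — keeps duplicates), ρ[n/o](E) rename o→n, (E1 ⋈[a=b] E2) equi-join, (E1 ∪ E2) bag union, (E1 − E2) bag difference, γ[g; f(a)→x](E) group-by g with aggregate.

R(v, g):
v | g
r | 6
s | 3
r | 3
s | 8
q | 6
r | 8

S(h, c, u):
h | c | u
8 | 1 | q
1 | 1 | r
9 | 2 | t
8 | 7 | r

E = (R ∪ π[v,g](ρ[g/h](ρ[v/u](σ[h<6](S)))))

Per-node cardinality:
  R → 6
  S → 4
  σ[h<6](S) → 1
  ρ[v/u](σ[h<6](S)) → 1
  ρ[g/h](ρ[v/u](σ[h<6](S))) → 1
  π[v,g](ρ[g/h](ρ[v/u](σ[h<6](S)))) → 1
  (R ∪ π[v,g](ρ[g/h](ρ[v/u](σ[h<6](S))))) → 7

|E| = 7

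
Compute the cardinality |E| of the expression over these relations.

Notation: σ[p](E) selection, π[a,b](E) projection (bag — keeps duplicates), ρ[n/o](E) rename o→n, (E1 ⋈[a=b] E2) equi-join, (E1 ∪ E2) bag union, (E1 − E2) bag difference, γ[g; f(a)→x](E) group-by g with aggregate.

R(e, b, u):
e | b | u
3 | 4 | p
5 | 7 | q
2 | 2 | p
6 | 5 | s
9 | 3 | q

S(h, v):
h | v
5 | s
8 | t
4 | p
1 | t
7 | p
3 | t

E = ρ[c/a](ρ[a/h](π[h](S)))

Subexpression sizes:
  S → 6
  π[h](S) → 6
  ρ[a/h](π[h](S)) → 6
  ρ[c/a](ρ[a/h](π[h](S))) → 6

|E| = 6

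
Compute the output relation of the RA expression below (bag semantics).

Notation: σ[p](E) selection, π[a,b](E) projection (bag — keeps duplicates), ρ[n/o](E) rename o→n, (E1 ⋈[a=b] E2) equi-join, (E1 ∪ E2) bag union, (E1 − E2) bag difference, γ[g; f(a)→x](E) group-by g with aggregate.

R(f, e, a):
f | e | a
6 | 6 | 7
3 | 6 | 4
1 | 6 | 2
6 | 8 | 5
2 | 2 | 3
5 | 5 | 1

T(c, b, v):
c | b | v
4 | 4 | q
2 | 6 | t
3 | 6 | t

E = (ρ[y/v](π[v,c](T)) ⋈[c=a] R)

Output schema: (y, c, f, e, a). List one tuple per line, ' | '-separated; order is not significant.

Row counts bottom-up:
  T → 3
  π[v,c](T) → 3
  ρ[y/v](π[v,c](T)) → 3
  R → 6
  (ρ[y/v](π[v,c](T)) ⋈[c=a] R) → 3

== RESULT ==
y | c | f | e | a
q | 4 | 3 | 6 | 4
t | 2 | 1 | 6 | 2
t | 3 | 2 | 2 | 3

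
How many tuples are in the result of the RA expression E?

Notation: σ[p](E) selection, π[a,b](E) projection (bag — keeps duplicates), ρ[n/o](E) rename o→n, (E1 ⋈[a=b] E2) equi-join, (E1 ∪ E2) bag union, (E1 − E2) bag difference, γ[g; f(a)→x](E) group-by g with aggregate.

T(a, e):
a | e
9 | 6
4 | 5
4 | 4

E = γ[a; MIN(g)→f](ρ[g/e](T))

Subexpression sizes:
  T → 3
  ρ[g/e](T) → 3
  γ[a; MIN(g)→f](ρ[g/e](T)) → 2

|E| = 2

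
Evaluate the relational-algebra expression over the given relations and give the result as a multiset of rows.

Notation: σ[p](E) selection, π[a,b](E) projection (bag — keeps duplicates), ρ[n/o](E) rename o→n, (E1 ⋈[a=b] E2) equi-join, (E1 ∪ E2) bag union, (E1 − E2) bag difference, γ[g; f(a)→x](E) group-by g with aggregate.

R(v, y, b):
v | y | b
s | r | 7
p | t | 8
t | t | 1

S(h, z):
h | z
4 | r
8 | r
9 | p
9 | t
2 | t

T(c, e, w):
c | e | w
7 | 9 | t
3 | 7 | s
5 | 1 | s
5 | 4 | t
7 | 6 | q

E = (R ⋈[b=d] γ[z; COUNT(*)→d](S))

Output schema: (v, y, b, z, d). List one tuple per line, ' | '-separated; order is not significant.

Stepwise |·|:
  R → 3
  S → 5
  γ[z; COUNT(*)→d](S) → 3
  (R ⋈[b=d] γ[z; COUNT(*)→d](S)) → 1

== RESULT ==
v | y | b | z | d
t | t | 1 | p | 1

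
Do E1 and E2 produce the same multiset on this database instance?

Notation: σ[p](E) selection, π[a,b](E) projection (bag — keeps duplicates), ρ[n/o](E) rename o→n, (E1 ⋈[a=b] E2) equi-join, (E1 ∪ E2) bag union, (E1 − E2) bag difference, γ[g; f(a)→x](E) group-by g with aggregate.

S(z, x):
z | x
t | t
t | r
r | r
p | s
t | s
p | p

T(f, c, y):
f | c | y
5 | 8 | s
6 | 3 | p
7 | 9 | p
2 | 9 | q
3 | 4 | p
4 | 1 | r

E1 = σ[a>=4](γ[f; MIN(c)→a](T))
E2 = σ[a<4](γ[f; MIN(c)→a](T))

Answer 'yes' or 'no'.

E1 row counts bottom-up:
  T → 6
  γ[f; MIN(c)→a](T) → 6
  σ[a>=4](γ[f; MIN(c)→a](T)) → 4
E2 row counts bottom-up:
  T → 6
  γ[f; MIN(c)→a](T) → 6
  σ[a<4](γ[f; MIN(c)→a](T)) → 2

E1 result:
f | a
2 | 9
3 | 4
5 | 8
7 | 9
E2 result:
f | a
4 | 1
6 | 3
Witness: (7, 9) appears 1× in E1 but 0× in E2.

no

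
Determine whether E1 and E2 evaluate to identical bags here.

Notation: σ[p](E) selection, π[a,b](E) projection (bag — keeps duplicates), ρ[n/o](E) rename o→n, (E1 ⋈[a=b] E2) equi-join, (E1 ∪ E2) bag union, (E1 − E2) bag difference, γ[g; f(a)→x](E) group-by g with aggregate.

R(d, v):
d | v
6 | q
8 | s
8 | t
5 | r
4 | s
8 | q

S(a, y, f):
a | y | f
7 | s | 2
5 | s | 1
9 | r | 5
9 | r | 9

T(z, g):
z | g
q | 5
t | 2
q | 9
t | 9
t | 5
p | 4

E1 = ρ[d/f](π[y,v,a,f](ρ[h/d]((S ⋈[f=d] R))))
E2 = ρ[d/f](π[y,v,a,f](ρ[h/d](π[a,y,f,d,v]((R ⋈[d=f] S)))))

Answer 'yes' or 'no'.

E1 stepwise |·|:
  S → 4
  R → 6
  (S ⋈[f=d] R) → 1
  ρ[h/d]((S ⋈[f=d] R)) → 1
  π[y,v,a,f](ρ[h/d]((S ⋈[f=d] R))) → 1
  ρ[d/f](π[y,v,a,f](ρ[h/d]((S ⋈[f=d] R)))) → 1
E2 stepwise |·|:
  R → 6
  S → 4
  (R ⋈[d=f] S) → 1
  π[a,y,f,d,v]((R ⋈[d=f] S)) → 1
  ρ[h/d](π[a,y,f,d,v]((R ⋈[d=f] S))) → 1
  π[y,v,a,f](ρ[h/d](π[a,y,f,d,v]((R ⋈[d=f] S)))) → 1
  ρ[d/f](π[y,v,a,f](ρ[h/d](π[a,y,f,d,v]((R ⋈[d=f] S))))) → 1

E1 and E2 produce the same multiset:
y | v | a | d
r | r | 9 | 5

yes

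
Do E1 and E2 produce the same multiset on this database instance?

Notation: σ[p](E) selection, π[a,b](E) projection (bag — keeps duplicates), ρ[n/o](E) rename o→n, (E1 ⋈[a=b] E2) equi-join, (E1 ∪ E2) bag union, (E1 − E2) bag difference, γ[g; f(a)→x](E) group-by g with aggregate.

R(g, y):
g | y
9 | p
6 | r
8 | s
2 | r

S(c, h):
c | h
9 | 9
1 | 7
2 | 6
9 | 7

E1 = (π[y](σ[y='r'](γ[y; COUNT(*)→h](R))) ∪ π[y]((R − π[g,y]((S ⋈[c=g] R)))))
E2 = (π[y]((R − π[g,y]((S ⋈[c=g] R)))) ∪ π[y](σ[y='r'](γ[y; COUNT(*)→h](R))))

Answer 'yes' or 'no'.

E1 stepwise |·|:
  R → 4
  γ[y; COUNT(*)→h](R) → 3
  σ[y='r'](γ[y; COUNT(*)→h](R)) → 1
  π[y](σ[y='r'](γ[y; COUNT(*)→h](R))) → 1
  R → 4
  S → 4
  R → 4
  (S ⋈[c=g] R) → 3
  π[g,y]((S ⋈[c=g] R)) → 3
  (R − π[g,y]((S ⋈[c=g] R))) → 2
  π[y]((R − π[g,y]((S ⋈[c=g] R)))) → 2
  (π[y](σ[y='r'](γ[y; COUNT(*)→h](R))) ∪ π[y]((R − π[g,y]((S ⋈[c=g] R))))) → 3
E2 stepwise |·|:
  R → 4
  S → 4
  R → 4
  (S ⋈[c=g] R) → 3
  π[g,y]((S ⋈[c=g] R)) → 3
  (R − π[g,y]((S ⋈[c=g] R))) → 2
  π[y]((R − π[g,y]((S ⋈[c=g] R)))) → 2
  R → 4
  γ[y; COUNT(*)→h](R) → 3
  σ[y='r'](γ[y; COUNT(*)→h](R)) → 1
  π[y](σ[y='r'](γ[y; COUNT(*)→h](R))) → 1
  (π[y]((R − π[g,y]((S ⋈[c=g] R)))) ∪ π[y](σ[y='r'](γ[y; COUNT(*)→h](R)))) → 3

E1 and E2 produce the same multiset:
y
r
r
s

yes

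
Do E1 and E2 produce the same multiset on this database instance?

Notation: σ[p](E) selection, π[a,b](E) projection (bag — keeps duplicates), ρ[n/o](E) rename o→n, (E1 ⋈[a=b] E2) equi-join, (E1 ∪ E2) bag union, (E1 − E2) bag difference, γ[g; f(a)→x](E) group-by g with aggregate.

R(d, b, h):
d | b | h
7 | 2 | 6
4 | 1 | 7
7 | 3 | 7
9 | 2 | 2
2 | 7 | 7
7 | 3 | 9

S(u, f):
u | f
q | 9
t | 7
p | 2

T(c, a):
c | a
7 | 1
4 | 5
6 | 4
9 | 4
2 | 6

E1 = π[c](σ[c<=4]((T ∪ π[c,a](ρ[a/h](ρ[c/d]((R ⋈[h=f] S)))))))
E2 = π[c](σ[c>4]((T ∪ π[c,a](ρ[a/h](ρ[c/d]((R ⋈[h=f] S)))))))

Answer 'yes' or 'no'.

E1 row counts bottom-up:
  T → 5
  R → 6
  S → 3
  (R ⋈[h=f] S) → 5
  ρ[c/d]((R ⋈[h=f] S)) → 5
  ρ[a/h](ρ[c/d]((R ⋈[h=f] S))) → 5
  π[c,a](ρ[a/h](ρ[c/d]((R ⋈[h=f] S)))) → 5
  (T ∪ π[c,a](ρ[a/h](ρ[c/d]((R ⋈[h=f] S))))) → 10
  σ[c<=4]((T ∪ π[c,a](ρ[a/h](ρ[c/d]((R ⋈[h=f] S)))))) → 4
  π[c](σ[c<=4]((T ∪ π[c,a](ρ[a/h](ρ[c/d]((R ⋈[h=f] S))))))) → 4
E2 row counts bottom-up:
  T → 5
  R → 6
  S → 3
  (R ⋈[h=f] S) → 5
  ρ[c/d]((R ⋈[h=f] S)) → 5
  ρ[a/h](ρ[c/d]((R ⋈[h=f] S))) → 5
  π[c,a](ρ[a/h](ρ[c/d]((R ⋈[h=f] S)))) → 5
  (T ∪ π[c,a](ρ[a/h](ρ[c/d]((R ⋈[h=f] S))))) → 10
  σ[c>4]((T ∪ π[c,a](ρ[a/h](ρ[c/d]((R ⋈[h=f] S)))))) → 6
  π[c](σ[c>4]((T ∪ π[c,a](ρ[a/h](ρ[c/d]((R ⋈[h=f] S))))))) → 6

E1 result:
c
2
2
4
4
E2 result:
c
6
7
7
7
9
9
Witness: (6,) appears 0× in E1 but 1× in E2.

no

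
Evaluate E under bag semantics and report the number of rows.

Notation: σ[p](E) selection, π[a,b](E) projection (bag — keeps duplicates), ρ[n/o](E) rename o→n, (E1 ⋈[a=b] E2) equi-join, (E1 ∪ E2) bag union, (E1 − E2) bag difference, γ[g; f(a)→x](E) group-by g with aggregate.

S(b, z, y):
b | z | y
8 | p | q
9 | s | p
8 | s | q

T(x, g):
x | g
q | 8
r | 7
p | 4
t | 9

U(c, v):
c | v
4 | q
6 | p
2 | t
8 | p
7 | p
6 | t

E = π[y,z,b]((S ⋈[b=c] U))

Per-node cardinality:
  S → 3
  U → 6
  (S ⋈[b=c] U) → 2
  π[y,z,b]((S ⋈[b=c] U)) → 2

|E| = 2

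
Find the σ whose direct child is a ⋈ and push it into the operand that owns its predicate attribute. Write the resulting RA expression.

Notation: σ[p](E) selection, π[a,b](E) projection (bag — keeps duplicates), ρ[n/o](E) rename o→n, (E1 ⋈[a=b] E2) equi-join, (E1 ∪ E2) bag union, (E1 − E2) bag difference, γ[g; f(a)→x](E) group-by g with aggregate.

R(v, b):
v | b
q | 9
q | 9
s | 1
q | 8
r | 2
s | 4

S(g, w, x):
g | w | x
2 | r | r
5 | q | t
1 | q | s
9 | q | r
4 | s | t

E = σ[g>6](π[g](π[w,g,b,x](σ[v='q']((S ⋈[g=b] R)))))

σ filters on v, owned by the right side.
E' = σ[g>6](π[g](π[w,g,b,x]((S ⋈[g=b] σ[v='q'](R)))))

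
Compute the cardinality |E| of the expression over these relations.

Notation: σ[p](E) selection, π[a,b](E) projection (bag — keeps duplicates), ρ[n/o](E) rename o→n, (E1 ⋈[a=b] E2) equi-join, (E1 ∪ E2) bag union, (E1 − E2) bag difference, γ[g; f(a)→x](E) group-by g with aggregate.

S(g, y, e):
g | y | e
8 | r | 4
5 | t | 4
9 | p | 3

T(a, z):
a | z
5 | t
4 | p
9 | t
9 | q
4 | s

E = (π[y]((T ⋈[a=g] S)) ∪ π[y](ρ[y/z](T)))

Row counts bottom-up:
  T → 5
  S → 3
  (T ⋈[a=g] S) → 3
  π[y]((T ⋈[a=g] S)) → 3
  T → 5
  ρ[y/z](T) → 5
  π[y](ρ[y/z](T)) → 5
  (π[y]((T ⋈[a=g] S)) ∪ π[y](ρ[y/z](T))) → 8

|E| = 8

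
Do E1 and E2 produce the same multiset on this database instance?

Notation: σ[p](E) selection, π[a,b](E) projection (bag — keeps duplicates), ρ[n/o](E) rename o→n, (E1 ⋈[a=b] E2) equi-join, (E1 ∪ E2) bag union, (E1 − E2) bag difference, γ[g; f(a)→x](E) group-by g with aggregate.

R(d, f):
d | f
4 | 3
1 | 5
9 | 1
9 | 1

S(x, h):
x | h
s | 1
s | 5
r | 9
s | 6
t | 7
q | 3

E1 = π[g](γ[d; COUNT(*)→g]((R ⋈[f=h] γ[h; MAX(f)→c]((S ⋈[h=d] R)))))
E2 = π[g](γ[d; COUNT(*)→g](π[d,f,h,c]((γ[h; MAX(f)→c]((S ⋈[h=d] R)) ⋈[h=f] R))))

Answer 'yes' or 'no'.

E1 stepwise |·|:
  R → 4
  S → 6
  R → 4
  (S ⋈[h=d] R) → 3
  γ[h; MAX(f)→c]((S ⋈[h=d] R)) → 2
  (R ⋈[f=h] γ[h; MAX(f)→c]((S ⋈[h=d] R))) → 2
  γ[d; COUNT(*)→g]((R ⋈[f=h] γ[h; MAX(f)→c]((S ⋈[h=d] R)))) → 1
  π[g](γ[d; COUNT(*)→g]((R ⋈[f=h] γ[h; MAX(f)→c]((S ⋈[h=d] R))))) → 1
E2 stepwise |·|:
  S → 6
  R → 4
  (S ⋈[h=d] R) → 3
  γ[h; MAX(f)→c]((S ⋈[h=d] R)) → 2
  R → 4
  (γ[h; MAX(f)→c]((S ⋈[h=d] R)) ⋈[h=f] R) → 2
  π[d,f,h,c]((γ[h; MAX(f)→c]((S ⋈[h=d] R)) ⋈[h=f] R)) → 2
  γ[d; COUNT(*)→g](π[d,f,h,c]((γ[h; MAX(f)→c]((S ⋈[h=d] R)) ⋈[h=f] R))) → 1
  π[g](γ[d; COUNT(*)→g](π[d,f,h,c]((γ[h; MAX(f)→c]((S ⋈[h=d] R)) ⋈[h=f] R)))) → 1

E1 and E2 produce the same multiset:
g
2

yes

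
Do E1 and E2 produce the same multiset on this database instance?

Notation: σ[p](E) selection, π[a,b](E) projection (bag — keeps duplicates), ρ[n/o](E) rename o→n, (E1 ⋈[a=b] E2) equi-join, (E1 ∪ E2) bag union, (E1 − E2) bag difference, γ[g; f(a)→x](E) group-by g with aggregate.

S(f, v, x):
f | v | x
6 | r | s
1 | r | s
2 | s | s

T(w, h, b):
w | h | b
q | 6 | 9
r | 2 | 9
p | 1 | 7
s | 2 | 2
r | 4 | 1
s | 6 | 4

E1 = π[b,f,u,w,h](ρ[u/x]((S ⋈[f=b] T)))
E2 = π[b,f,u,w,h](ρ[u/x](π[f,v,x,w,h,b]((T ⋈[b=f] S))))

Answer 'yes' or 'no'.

E1 per-node cardinality:
  S → 3
  T → 6
  (S ⋈[f=b] T) → 2
  ρ[u/x]((S ⋈[f=b] T)) → 2
  π[b,f,u,w,h](ρ[u/x]((S ⋈[f=b] T))) → 2
E2 per-node cardinality:
  T → 6
  S → 3
  (T ⋈[b=f] S) → 2
  π[f,v,x,w,h,b]((T ⋈[b=f] S)) → 2
  ρ[u/x](π[f,v,x,w,h,b]((T ⋈[b=f] S))) → 2
  π[b,f,u,w,h](ρ[u/x](π[f,v,x,w,h,b]((T ⋈[b=f] S)))) → 2

E1 and E2 produce the same multiset:
b | f | u | w | h
1 | 1 | s | r | 4
2 | 2 | s | s | 2

yes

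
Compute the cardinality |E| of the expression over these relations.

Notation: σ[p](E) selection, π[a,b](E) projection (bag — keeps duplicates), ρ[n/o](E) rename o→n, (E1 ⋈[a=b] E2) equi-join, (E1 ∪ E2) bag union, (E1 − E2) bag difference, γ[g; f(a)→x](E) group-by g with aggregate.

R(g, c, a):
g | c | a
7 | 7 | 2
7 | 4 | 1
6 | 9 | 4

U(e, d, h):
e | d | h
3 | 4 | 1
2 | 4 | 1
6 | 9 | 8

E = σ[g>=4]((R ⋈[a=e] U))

Subexpression sizes:
  R → 3
  U → 3
  (R ⋈[a=e] U) → 1
  σ[g>=4]((R ⋈[a=e] U)) → 1

|E| = 1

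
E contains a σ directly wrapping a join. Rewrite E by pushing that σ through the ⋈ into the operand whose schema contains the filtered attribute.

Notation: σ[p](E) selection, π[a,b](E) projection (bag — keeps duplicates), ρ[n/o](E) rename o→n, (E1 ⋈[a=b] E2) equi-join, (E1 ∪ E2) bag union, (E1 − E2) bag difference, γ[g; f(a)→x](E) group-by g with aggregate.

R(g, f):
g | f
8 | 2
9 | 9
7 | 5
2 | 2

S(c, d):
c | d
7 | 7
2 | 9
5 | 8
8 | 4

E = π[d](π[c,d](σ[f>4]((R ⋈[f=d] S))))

σ filters on f, owned by the left side.
E' = π[d](π[c,d]((σ[f>4](R) ⋈[f=d] S)))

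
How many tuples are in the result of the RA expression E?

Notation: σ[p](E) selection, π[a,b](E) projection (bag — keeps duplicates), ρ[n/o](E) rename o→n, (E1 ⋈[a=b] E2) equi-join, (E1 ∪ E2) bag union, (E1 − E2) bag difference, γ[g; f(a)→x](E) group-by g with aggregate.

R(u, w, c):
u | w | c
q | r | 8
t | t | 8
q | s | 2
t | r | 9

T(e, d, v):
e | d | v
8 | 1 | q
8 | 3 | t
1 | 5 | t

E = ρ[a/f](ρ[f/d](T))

Per-node cardinality:
  T → 3
  ρ[f/d](T) → 3
  ρ[a/f](ρ[f/d](T)) → 3

|E| = 3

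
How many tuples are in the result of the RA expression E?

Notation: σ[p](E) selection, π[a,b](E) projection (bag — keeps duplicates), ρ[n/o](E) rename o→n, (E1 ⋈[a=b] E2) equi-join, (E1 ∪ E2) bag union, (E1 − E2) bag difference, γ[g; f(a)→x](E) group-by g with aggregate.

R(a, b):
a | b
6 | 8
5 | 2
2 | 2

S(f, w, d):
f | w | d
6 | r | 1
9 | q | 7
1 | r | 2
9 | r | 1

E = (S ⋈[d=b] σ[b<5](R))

Stepwise |·|:
  S → 4
  R → 3
  σ[b<5](R) → 2
  (S ⋈[d=b] σ[b<5](R)) → 2

|E| = 2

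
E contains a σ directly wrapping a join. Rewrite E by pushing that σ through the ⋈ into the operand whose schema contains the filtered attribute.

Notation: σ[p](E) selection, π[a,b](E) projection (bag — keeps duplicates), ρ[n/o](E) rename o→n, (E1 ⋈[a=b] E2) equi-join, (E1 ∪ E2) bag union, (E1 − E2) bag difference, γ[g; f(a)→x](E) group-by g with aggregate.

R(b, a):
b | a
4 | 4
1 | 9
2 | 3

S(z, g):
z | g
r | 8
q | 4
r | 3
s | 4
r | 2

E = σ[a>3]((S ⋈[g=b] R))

σ filters on a, owned by the right side.
E' = (S ⋈[g=b] σ[a>3](R))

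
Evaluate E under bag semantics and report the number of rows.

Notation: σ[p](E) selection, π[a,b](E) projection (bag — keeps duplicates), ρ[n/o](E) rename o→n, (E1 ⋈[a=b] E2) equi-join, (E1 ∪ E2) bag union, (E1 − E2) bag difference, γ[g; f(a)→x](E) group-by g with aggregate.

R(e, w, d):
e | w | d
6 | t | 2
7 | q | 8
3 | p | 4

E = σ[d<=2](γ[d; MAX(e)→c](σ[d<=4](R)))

Subexpression sizes:
  R → 3
  σ[d<=4](R) → 2
  γ[d; MAX(e)→c](σ[d<=4](R)) → 2
  σ[d<=2](γ[d; MAX(e)→c](σ[d<=4](R))) → 1

|E| = 1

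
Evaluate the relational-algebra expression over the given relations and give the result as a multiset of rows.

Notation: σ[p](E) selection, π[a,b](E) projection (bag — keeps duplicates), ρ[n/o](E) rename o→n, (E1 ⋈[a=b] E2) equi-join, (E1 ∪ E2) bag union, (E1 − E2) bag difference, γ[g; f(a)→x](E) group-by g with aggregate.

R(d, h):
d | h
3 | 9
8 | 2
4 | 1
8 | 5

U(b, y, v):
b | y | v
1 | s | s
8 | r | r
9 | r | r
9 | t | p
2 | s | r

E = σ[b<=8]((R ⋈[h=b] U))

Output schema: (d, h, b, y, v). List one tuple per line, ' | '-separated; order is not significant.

Per-node cardinality:
  R → 4
  U → 5
  (R ⋈[h=b] U) → 4
  σ[b<=8]((R ⋈[h=b] U)) → 2

== RESULT ==
d | h | b | y | v
4 | 1 | 1 | s | s
8 | 2 | 2 | s | r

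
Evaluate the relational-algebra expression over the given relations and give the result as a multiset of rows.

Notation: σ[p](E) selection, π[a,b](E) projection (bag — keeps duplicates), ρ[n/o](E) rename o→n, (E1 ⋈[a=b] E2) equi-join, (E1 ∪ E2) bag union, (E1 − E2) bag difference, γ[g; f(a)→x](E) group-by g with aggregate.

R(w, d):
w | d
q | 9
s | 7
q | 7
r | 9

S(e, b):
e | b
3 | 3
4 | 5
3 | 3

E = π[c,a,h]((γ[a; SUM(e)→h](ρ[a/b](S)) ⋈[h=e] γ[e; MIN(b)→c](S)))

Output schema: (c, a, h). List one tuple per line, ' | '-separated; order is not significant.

Row counts bottom-up:
  S → 3
  ρ[a/b](S) → 3
  γ[a; SUM(e)→h](ρ[a/b](S)) → 2
  S → 3
  γ[e; MIN(b)→c](S) → 2
  (γ[a; SUM(e)→h](ρ[a/b](S)) ⋈[h=e] γ[e; MIN(b)→c](S)) → 1
  π[c,a,h]((γ[a; SUM(e)→h](ρ[a/b](S)) ⋈[h=e] γ[e; MIN(b)→c](S))) → 1

== RESULT ==
c | a | h
5 | 5 | 4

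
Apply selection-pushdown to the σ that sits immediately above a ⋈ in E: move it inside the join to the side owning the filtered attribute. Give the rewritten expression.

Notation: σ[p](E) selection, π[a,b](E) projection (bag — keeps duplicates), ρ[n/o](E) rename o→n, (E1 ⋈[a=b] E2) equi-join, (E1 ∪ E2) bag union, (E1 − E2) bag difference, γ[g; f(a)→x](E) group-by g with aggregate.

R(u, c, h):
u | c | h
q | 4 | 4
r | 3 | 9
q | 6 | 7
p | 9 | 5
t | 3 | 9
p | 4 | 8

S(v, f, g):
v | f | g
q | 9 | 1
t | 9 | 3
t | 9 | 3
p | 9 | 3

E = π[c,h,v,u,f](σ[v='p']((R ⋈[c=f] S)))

σ filters on v, owned by the right side.
E' = π[c,h,v,u,f]((R ⋈[c=f] σ[v='p'](S)))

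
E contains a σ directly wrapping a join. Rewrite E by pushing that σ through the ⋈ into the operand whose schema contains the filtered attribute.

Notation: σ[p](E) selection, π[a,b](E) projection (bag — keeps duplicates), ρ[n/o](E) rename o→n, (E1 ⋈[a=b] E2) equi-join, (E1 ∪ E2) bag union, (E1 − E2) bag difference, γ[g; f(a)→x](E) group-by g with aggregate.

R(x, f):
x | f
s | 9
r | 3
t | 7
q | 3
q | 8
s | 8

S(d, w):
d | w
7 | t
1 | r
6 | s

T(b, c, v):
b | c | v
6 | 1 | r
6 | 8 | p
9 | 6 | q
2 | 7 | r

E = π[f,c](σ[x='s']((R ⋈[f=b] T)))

σ filters on x, owned by the left side.
E' = π[f,c]((σ[x='s'](R) ⋈[f=b] T))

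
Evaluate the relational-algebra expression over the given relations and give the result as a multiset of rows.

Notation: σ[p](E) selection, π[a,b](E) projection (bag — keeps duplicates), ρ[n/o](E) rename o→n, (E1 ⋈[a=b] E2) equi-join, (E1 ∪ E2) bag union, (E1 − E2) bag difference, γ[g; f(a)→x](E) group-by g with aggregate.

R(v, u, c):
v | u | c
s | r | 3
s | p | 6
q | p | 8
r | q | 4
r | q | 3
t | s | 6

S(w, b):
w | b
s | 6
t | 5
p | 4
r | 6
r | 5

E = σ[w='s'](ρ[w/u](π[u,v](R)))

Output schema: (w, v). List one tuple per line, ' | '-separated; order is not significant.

Stepwise |·|:
  R → 6
  π[u,v](R) → 6
  ρ[w/u](π[u,v](R)) → 6
  σ[w='s'](ρ[w/u](π[u,v](R))) → 1

== RESULT ==
w | v
s | t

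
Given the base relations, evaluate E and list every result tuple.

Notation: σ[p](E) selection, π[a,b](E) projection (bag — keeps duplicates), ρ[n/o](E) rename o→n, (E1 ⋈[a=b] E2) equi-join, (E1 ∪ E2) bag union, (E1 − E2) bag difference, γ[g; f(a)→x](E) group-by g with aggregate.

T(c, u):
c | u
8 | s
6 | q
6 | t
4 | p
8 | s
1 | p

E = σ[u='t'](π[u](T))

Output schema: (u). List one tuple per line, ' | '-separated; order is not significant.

Per-node cardinality:
  T → 6
  π[u](T) → 6
  σ[u='t'](π[u](T)) → 1

== RESULT ==
u
t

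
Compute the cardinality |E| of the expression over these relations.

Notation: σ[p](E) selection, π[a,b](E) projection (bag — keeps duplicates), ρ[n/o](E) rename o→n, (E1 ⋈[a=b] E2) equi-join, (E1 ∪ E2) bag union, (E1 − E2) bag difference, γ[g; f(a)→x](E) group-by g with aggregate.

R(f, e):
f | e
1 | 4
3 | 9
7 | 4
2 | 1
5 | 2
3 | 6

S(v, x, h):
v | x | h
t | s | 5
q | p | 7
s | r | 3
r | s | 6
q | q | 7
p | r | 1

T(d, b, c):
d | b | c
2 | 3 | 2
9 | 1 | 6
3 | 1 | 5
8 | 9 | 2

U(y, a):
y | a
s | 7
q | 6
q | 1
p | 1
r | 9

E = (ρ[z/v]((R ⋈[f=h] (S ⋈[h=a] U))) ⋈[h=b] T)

Per-node cardinality:
  R → 6
  S → 6
  U → 5
  (S ⋈[h=a] U) → 5
  (R ⋈[f=h] (S ⋈[h=a] U)) → 4
  ρ[z/v]((R ⋈[f=h] (S ⋈[h=a] U))) → 4
  T → 4
  (ρ[z/v]((R ⋈[f=h] (S ⋈[h=a] U))) ⋈[h=b] T) → 4

|E| = 4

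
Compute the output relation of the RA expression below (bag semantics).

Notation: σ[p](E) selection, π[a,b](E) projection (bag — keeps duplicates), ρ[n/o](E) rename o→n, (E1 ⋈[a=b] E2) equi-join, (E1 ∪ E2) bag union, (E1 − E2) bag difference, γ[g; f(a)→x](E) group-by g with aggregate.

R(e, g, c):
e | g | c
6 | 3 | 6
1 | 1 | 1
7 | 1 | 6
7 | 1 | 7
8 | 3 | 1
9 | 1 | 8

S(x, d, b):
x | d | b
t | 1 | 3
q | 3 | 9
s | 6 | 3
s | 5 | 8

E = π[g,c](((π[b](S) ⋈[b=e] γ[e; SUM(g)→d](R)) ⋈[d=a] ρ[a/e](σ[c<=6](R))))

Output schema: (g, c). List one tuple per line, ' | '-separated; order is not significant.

Subexpression sizes:
  S → 4
  π[b](S) → 4
  R → 6
  γ[e; SUM(g)→d](R) → 5
  (π[b](S) ⋈[b=e] γ[e; SUM(g)→d](R)) → 2
  R → 6
  σ[c<=6](R) → 4
  ρ[a/e](σ[c<=6](R)) → 4
  ((π[b](S) ⋈[b=e] γ[e; SUM(g)→d](R)) ⋈[d=a] ρ[a/e](σ[c<=6](R))) → 1
  π[g,c](((π[b](S) ⋈[b=e] γ[e; SUM(g)→d](R)) ⋈[d=a] ρ[a/e](σ[c<=6](R)))) → 1

== RESULT ==
g | c
1 | 1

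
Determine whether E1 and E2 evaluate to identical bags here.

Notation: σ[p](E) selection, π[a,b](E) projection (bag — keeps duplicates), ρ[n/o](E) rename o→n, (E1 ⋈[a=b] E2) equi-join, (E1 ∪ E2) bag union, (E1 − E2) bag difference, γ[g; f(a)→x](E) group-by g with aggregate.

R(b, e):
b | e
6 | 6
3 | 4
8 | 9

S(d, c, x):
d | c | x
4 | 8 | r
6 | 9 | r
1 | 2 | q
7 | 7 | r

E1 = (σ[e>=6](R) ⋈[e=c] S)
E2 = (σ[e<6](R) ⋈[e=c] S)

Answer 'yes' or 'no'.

E1 stepwise |·|:
  R → 3
  σ[e>=6](R) → 2
  S → 4
  (σ[e>=6](R) ⋈[e=c] S) → 1
E2 stepwise |·|:
  R → 3
  σ[e<6](R) → 1
  S → 4
  (σ[e<6](R) ⋈[e=c] S) → 0

E1 result:
b | e | d | c | x
8 | 9 | 6 | 9 | r
E2 result:
b | e | d | c | x
(0 rows)
Witness: (8, 9, 6, 9, 'r') appears 1× in E1 but 0× in E2.

no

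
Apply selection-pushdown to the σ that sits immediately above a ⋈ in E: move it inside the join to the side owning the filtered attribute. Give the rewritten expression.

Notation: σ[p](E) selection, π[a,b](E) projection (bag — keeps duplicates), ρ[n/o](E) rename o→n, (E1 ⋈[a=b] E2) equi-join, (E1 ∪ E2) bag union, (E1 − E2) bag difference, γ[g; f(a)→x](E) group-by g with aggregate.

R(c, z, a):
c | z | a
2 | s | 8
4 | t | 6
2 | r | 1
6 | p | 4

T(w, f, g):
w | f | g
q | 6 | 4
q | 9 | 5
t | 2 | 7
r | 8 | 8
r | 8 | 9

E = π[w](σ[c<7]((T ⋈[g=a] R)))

σ filters on c, owned by the right side.
E' = π[w]((T ⋈[g=a] σ[c<7](R)))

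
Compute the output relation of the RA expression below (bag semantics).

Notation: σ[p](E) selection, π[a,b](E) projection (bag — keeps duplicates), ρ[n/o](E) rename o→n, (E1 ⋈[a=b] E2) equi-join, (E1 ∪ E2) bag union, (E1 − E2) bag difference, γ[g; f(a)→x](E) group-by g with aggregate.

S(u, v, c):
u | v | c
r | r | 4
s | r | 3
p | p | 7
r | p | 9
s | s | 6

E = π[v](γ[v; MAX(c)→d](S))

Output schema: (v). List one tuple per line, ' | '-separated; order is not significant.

Stepwise |·|:
  S → 5
  γ[v; MAX(c)→d](S) → 3
  π[v](γ[v; MAX(c)→d](S)) → 3

== RESULT ==
v
p
r
s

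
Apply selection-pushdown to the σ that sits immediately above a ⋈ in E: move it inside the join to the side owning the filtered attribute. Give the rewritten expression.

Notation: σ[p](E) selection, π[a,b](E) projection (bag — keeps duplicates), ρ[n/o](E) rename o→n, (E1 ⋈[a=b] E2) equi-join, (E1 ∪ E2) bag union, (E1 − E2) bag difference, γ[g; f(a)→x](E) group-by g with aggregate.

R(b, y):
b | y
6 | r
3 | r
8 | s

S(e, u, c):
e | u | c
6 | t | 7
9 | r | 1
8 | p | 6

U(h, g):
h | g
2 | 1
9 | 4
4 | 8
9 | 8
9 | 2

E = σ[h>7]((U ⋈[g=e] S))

σ filters on h, owned by the left side.
E' = (σ[h>7](U) ⋈[g=e] S)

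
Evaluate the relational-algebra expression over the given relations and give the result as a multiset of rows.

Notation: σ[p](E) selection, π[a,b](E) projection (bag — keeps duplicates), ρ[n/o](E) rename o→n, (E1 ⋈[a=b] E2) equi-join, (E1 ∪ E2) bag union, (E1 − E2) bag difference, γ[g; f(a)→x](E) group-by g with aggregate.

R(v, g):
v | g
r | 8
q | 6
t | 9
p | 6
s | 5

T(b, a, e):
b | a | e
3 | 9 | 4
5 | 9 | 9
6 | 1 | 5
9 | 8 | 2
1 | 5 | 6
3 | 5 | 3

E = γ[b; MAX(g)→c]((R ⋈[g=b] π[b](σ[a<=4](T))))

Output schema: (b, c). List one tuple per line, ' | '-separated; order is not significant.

Row counts bottom-up:
  R → 5
  T → 6
  σ[a<=4](T) → 1
  π[b](σ[a<=4](T)) → 1
  (R ⋈[g=b] π[b](σ[a<=4](T))) → 2
  γ[b; MAX(g)→c]((R ⋈[g=b] π[b](σ[a<=4](T)))) → 1

== RESULT ==
b | c
6 | 6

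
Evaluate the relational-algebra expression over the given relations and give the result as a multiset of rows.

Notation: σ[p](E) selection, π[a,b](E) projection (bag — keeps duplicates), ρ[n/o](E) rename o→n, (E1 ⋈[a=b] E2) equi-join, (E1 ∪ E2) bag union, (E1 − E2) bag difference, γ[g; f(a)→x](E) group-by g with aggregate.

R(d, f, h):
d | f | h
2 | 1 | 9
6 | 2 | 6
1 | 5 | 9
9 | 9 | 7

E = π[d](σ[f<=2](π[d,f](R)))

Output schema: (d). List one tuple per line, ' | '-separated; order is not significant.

Subexpression sizes:
  R → 4
  π[d,f](R) → 4
  σ[f<=2](π[d,f](R)) → 2
  π[d](σ[f<=2](π[d,f](R))) → 2

== RESULT ==
d
2
6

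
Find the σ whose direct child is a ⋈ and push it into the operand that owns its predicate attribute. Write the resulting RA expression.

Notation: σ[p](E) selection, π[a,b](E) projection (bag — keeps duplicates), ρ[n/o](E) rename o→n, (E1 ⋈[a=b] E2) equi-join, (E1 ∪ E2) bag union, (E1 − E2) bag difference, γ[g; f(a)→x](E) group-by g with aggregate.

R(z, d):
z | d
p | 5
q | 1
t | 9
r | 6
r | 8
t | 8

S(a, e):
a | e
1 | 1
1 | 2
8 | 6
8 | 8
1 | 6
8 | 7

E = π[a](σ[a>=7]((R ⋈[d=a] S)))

σ filters on a, owned by the right side.
E' = π[a]((R ⋈[d=a] σ[a>=7](S)))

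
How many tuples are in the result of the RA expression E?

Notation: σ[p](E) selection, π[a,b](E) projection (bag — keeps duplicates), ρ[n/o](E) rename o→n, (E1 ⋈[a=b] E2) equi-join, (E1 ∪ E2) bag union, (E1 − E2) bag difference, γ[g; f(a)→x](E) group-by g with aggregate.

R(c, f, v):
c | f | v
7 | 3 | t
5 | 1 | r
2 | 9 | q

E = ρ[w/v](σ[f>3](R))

Row counts bottom-up:
  R → 3
  σ[f>3](R) → 1
  ρ[w/v](σ[f>3](R)) → 1

|E| = 1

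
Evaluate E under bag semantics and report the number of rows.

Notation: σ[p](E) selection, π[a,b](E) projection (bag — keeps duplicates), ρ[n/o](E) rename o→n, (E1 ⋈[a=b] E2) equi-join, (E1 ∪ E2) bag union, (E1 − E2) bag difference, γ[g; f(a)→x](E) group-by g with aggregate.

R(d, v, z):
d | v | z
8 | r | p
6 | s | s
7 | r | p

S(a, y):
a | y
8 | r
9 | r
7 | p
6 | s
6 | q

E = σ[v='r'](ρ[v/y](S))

Row counts bottom-up:
  S → 5
  ρ[v/y](S) → 5
  σ[v='r'](ρ[v/y](S)) → 2

|E| = 2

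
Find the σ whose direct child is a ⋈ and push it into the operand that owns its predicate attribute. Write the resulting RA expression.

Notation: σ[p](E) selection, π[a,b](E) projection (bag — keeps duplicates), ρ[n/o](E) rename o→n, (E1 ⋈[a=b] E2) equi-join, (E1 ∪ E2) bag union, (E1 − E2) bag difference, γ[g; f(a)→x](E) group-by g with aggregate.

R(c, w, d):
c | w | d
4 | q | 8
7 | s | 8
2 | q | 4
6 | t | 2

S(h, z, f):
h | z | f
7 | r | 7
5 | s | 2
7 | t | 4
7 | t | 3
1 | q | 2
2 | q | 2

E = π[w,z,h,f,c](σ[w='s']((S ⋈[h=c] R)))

σ filters on w, owned by the right side.
E' = π[w,z,h,f,c]((S ⋈[h=c] σ[w='s'](R)))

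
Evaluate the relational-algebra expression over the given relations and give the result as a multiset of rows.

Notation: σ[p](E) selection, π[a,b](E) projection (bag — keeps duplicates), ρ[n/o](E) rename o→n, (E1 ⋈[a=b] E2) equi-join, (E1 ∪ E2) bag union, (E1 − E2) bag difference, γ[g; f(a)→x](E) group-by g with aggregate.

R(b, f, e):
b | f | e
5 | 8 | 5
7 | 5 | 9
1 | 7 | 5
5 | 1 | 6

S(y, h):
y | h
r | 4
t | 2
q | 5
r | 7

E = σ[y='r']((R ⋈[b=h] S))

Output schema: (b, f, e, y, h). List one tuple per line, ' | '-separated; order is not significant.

Subexpression sizes:
  R → 4
  S → 4
  (R ⋈[b=h] S) → 3
  σ[y='r']((R ⋈[b=h] S)) → 1

== RESULT ==
b | f | e | y | h
7 | 5 | 9 | r | 7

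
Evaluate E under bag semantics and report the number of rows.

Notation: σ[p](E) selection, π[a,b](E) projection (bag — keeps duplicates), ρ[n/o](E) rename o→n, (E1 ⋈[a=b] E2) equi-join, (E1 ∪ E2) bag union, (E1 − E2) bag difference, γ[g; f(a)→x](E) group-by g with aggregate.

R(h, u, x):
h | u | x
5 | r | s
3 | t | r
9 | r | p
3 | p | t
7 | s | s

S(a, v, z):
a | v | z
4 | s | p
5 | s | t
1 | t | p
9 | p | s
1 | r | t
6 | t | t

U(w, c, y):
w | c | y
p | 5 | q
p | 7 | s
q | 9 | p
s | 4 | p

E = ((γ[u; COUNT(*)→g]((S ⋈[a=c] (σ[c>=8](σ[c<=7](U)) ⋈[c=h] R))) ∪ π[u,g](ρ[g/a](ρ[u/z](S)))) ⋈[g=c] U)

Per-node cardinality:
  S → 6
  U → 4
  σ[c<=7](U) → 3
  σ[c>=8](σ[c<=7](U)) → 0
  R → 5
  (σ[c>=8](σ[c<=7](U)) ⋈[c=h] R) → 0
  (S ⋈[a=c] (σ[c>=8](σ[c<=7](U)) ⋈[c=h] R)) → 0
  γ[u; COUNT(*)→g]((S ⋈[a=c] (σ[c>=8](σ[c<=7](U)) ⋈[c=h] R))) → 0
  S → 6
  ρ[u/z](S) → 6
  ρ[g/a](ρ[u/z](S)) → 6
  π[u,g](ρ[g/a](ρ[u/z](S))) → 6
  (γ[u; COUNT(*)→g]((S ⋈[a=c] (σ[c>=8](σ[c<=7](U)) ⋈[c=h] R))) ∪ π[u,g](ρ[g/a](ρ[u/z](S)))) → 6
  U → 4
  ((γ[u; COUNT(*)→g]((S ⋈[a=c] (σ[c>=8](σ[c<=7](U)) ⋈[c=h] R))) ∪ π[u,g](ρ[g/a](ρ[u/z](S)))) ⋈[g=c] U) → 3

|E| = 3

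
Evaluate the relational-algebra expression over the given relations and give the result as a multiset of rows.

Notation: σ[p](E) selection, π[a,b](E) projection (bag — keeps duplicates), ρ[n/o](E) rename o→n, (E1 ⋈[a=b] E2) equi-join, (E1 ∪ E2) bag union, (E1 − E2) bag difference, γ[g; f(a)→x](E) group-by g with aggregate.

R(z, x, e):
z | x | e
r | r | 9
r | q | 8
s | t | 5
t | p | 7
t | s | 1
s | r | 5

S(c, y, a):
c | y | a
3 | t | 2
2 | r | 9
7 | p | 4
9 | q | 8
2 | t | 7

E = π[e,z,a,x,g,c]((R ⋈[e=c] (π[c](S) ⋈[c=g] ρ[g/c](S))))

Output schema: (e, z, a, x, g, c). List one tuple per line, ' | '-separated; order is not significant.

Subexpression sizes:
  R → 6
  S → 5
  π[c](S) → 5
  S → 5
  ρ[g/c](S) → 5
  (π[c](S) ⋈[c=g] ρ[g/c](S)) → 7
  (R ⋈[e=c] (π[c](S) ⋈[c=g] ρ[g/c](S))) → 2
  π[e,z,a,x,g,c]((R ⋈[e=c] (π[c](S) ⋈[c=g] ρ[g/c](S)))) → 2

== RESULT ==
e | z | a | x | g | c
7 | t | 4 | p | 7 | 7
9 | r | 8 | r | 9 | 9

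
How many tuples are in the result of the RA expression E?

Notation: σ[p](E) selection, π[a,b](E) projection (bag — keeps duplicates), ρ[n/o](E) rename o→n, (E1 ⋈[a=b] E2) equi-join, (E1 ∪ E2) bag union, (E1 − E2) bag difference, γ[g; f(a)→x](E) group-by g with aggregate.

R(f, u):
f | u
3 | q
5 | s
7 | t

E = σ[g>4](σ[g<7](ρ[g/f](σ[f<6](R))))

Stepwise |·|:
  R → 3
  σ[f<6](R) → 2
  ρ[g/f](σ[f<6](R)) → 2
  σ[g<7](ρ[g/f](σ[f<6](R))) → 2
  σ[g>4](σ[g<7](ρ[g/f](σ[f<6](R)))) → 1

|E| = 1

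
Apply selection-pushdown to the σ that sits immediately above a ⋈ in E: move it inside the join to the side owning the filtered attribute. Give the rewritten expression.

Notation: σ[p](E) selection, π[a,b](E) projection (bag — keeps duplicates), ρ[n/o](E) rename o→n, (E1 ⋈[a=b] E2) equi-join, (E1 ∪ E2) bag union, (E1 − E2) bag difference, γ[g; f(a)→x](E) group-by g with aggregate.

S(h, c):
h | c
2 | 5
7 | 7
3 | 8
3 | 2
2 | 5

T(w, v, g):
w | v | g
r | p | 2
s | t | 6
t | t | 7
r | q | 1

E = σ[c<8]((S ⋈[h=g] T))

σ filters on c, owned by the left side.
E' = (σ[c<8](S) ⋈[h=g] T)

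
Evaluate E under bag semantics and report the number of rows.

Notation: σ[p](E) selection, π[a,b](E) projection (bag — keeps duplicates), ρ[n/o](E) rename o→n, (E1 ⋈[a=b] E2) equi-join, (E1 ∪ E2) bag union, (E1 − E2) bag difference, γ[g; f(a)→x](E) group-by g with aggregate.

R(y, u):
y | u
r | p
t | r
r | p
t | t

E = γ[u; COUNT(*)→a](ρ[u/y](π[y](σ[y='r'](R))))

Row counts bottom-up:
  R → 4
  σ[y='r'](R) → 2
  π[y](σ[y='r'](R)) → 2
  ρ[u/y](π[y](σ[y='r'](R))) → 2
  γ[u; COUNT(*)→a](ρ[u/y](π[y](σ[y='r'](R)))) → 1

|E| = 1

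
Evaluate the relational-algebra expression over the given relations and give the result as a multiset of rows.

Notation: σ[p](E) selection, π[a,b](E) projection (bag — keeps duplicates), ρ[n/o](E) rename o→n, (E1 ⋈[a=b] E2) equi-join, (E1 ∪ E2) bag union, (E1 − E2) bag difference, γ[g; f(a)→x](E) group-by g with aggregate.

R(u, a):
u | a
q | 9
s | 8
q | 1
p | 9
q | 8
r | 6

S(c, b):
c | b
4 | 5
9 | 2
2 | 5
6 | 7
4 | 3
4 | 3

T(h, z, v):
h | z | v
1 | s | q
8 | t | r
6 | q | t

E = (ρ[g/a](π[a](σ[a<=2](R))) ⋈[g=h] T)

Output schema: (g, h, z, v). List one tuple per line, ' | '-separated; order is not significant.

Per-node cardinality:
  R → 6
  σ[a<=2](R) → 1
  π[a](σ[a<=2](R)) → 1
  ρ[g/a](π[a](σ[a<=2](R))) → 1
  T → 3
  (ρ[g/a](π[a](σ[a<=2](R))) ⋈[g=h] T) → 1

== RESULT ==
g | h | z | v
1 | 1 | s | q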